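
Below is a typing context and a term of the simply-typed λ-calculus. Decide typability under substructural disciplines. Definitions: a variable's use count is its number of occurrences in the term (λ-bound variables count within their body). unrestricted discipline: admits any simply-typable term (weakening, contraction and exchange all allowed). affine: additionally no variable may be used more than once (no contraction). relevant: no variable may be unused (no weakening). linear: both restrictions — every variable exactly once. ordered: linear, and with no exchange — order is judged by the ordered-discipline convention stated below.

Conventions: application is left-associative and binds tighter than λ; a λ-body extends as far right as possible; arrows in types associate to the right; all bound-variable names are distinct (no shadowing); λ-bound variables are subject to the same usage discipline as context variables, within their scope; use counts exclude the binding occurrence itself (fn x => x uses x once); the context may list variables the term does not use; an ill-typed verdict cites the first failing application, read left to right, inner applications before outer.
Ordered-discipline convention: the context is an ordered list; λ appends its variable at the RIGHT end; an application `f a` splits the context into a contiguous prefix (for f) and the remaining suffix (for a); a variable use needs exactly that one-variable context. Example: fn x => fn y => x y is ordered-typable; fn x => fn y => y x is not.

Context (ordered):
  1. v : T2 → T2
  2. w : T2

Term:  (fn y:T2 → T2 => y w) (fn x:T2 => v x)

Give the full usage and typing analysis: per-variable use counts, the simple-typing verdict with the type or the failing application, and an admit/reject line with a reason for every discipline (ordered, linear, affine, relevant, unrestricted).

use counts: v ×1; w ×1; y (λ-bound) ×1; x (λ-bound) ×1
use order (left to right): y, w, v, x
typing: well-typed — term : T2
ordered ✗ (no ordered split (uses run y, w, v, x))
linear ✓ (single use per variable (v, w, y, x))
affine ✓ (none of v, w, y, x used more than once)
relevant ✓ (at least one use each (v, w, y, x))
unrestricted ✓ (typability at T2 is all that's needed)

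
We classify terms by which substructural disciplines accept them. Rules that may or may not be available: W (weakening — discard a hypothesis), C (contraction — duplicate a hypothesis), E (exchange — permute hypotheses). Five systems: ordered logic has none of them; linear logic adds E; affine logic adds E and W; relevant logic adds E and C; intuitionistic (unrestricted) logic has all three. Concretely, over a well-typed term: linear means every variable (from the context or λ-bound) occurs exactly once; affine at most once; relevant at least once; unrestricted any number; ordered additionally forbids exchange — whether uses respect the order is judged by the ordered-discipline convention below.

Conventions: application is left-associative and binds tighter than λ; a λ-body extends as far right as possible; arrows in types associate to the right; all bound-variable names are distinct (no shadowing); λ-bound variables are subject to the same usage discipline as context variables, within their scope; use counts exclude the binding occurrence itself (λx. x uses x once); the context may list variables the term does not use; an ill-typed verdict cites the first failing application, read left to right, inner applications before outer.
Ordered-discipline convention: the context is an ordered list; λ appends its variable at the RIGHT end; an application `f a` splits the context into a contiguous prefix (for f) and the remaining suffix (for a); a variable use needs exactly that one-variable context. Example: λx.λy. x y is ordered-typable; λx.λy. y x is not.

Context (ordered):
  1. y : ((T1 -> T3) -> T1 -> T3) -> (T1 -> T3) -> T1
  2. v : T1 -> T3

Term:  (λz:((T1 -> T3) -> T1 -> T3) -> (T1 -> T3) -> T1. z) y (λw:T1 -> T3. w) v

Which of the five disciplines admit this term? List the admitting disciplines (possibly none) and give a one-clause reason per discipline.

admitted by: ordered, linear, affine, relevant, unrestricted
variable uses: y: 1, v: 1, z [bound]: 1, w [bound]: 1
use order (left to right): z, y, w, v
typing: the term checks, with type T1
ordered: ✓, y, v, z, w: once each, no exchange needed
linear: ✓, exactly-once usage across y, v, z, w
affine: ✓, y, v, z, w: no repeats, contraction unneeded
relevant: ✓, at least one use each (y, v, z, w)
unrestricted: ✓, typability at T1 is all that's needed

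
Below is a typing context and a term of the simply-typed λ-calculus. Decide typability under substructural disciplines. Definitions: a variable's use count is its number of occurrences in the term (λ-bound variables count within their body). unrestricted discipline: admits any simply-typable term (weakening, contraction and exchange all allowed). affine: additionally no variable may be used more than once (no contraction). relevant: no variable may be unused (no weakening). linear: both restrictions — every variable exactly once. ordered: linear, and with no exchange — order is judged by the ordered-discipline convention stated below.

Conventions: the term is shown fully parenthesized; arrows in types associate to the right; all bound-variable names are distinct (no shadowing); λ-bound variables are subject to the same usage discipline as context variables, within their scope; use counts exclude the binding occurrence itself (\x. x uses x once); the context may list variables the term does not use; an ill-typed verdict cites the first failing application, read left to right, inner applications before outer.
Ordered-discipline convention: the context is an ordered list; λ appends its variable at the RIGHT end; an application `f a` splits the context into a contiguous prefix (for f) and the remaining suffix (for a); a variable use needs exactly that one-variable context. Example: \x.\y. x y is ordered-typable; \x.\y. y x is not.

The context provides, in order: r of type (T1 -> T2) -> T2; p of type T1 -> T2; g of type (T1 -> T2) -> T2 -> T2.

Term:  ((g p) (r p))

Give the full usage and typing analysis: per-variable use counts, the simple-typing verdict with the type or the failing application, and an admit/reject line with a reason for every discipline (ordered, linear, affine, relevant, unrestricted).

counts: r: 1×; p: 2×; g: 1×
uses in reading order: g, p, r, p
typing: well-typed at T2
ordered: ✗ — uses contraction: p ×2
linear: ✗ — uses contraction: p ×2
affine: ✗ — uses contraction: p ×2
relevant: ✓ — every one of r, p, g appears
unrestricted: ✓ — well-typed at T2; no restrictions here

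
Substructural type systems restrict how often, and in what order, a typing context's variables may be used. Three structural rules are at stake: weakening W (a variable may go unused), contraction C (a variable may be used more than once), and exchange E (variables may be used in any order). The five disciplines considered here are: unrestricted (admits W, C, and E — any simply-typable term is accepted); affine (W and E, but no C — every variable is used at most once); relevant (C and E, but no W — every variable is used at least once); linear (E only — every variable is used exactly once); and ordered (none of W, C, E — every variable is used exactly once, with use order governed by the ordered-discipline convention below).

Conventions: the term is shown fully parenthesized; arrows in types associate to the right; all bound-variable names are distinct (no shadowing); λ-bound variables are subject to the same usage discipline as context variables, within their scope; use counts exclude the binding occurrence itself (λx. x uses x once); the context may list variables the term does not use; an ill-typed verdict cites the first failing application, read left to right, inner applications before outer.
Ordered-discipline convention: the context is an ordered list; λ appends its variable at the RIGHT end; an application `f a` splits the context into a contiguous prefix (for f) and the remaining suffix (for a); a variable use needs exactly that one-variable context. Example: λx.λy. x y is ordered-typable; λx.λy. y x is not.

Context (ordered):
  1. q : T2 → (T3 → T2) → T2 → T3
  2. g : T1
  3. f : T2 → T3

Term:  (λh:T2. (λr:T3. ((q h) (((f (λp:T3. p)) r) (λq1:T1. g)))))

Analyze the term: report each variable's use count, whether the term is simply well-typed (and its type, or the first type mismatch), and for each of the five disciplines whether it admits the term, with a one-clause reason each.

counts: q ×1; g ×1; f ×1; h (bound) ×1; r (bound) ×1; p (bound) ×1; q1 (bound) ×0
left-to-right use order: q, h, f, p, r, g
typing: ill-typed: a function awaiting T2 gets T3 → T3
ordered: ✗ — the type mismatch rejects it
linear: ✗ — not simply typable
affine: ✗ — fails simple typing
relevant: ✗ — a type mismatch blocks all five
unrestricted: ✗ — the type mismatch rejects it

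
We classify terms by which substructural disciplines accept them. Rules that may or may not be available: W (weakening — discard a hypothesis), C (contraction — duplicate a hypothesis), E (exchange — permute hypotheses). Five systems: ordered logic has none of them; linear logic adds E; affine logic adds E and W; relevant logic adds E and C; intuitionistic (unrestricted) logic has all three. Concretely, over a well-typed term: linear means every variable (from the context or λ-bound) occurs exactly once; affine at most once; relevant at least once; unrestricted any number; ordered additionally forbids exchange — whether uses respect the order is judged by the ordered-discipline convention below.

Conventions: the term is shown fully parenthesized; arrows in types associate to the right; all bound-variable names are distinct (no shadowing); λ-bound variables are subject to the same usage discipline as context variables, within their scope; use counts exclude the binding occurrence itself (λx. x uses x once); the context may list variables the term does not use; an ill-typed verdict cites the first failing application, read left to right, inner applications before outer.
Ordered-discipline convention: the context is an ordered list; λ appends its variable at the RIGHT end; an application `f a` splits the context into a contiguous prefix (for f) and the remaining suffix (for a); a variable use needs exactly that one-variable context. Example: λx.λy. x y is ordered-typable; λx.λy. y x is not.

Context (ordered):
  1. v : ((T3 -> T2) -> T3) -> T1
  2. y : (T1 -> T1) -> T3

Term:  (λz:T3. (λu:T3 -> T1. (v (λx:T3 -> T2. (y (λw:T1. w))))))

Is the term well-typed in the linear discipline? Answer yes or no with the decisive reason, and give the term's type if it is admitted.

no — needs weakening: z, u, x unused
variable uses: v=1; y=1; z [bound]=0; u [bound]=0; x [bound]=0; w [bound]=1
use order (left to right): v, y, w
typing: well-typed — term : T3 -> (T3 -> T1) -> T1
across the five disciplines: ordered ✗ · linear ✗ · affine ✓ · relevant ✗ · unrestricted ✓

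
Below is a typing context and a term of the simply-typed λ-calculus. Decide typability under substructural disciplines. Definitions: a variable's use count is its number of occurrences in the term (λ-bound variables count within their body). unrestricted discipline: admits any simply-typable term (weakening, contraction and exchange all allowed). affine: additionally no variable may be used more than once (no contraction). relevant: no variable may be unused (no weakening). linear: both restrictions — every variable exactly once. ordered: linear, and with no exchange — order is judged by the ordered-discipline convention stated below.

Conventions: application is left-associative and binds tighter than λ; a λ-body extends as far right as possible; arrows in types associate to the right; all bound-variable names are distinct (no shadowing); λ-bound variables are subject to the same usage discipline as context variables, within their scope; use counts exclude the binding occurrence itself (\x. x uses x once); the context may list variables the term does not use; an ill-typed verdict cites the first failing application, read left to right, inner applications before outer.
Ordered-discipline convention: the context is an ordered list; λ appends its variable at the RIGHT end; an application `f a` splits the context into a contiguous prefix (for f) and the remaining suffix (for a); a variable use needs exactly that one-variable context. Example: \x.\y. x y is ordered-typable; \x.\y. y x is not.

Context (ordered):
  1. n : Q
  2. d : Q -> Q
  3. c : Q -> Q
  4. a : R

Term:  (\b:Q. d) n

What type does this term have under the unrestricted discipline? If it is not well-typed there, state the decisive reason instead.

term : Q -> Q
usage: n: 1, d: 1, c: 0, a: 0, b [bound]: 0
use order (left to right): d, n
typing: well-typed — term : Q -> Q
per-discipline verdicts: ordered ✗ | linear ✗ | affine ✓ | relevant ✗ | unrestricted ✓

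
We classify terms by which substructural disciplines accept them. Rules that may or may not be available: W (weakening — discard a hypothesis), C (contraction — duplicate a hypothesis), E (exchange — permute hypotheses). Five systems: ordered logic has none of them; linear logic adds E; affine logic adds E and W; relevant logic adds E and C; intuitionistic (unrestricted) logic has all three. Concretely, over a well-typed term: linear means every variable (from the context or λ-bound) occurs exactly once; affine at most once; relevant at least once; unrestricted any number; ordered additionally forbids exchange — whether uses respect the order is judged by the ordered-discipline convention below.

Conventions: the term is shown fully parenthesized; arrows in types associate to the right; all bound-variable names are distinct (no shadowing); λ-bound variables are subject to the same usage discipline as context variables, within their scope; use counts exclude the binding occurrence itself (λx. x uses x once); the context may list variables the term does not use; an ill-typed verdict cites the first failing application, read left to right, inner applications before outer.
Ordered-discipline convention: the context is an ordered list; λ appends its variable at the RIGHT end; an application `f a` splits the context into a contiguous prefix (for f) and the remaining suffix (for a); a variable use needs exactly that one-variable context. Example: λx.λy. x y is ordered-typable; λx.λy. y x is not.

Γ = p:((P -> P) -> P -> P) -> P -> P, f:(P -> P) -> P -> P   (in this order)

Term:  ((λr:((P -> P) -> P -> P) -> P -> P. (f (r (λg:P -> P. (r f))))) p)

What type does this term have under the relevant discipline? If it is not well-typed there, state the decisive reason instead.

not well-typed under relevant — unused: g — weakening required
usage: p: 1×, f: 2×, r (bound): 2×, g (bound): 0×
left-to-right use order: f, r, r, f, p
typing: well-typed — term : P -> P
per-discipline verdicts: ordered ✗; linear ✗; affine ✗; relevant ✗; unrestricted ✓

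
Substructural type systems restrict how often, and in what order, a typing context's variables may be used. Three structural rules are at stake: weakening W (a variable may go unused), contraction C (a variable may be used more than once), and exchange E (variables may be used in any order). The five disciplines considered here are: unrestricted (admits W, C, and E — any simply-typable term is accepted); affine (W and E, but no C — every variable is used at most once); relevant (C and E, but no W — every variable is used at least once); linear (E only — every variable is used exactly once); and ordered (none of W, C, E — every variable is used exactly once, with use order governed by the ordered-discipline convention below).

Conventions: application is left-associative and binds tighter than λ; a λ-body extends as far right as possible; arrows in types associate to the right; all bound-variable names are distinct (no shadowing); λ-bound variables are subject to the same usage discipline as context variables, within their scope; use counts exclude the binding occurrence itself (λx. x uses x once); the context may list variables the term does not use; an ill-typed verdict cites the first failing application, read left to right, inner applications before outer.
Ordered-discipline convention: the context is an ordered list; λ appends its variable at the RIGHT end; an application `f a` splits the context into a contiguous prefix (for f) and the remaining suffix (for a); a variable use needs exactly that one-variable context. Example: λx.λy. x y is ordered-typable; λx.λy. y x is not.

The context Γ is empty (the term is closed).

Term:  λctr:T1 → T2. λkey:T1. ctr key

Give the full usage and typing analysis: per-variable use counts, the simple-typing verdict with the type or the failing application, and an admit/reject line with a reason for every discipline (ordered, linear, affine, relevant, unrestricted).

variable uses: ctr (bound)=1; key (bound)=1
order of uses: ctr, key
typing: well-typed at (T1 → T2) → T1 → T2
ordered: ✓, ctr, key once each; derivable with no W/C/E
linear: ✓, single use per variable (ctr, key)
affine: ✓, none of ctr, key used more than once
relevant: ✓, every one of ctr, key appears
unrestricted: ✓, typability at (T1 → T2) → T1 → T2 is all that's needed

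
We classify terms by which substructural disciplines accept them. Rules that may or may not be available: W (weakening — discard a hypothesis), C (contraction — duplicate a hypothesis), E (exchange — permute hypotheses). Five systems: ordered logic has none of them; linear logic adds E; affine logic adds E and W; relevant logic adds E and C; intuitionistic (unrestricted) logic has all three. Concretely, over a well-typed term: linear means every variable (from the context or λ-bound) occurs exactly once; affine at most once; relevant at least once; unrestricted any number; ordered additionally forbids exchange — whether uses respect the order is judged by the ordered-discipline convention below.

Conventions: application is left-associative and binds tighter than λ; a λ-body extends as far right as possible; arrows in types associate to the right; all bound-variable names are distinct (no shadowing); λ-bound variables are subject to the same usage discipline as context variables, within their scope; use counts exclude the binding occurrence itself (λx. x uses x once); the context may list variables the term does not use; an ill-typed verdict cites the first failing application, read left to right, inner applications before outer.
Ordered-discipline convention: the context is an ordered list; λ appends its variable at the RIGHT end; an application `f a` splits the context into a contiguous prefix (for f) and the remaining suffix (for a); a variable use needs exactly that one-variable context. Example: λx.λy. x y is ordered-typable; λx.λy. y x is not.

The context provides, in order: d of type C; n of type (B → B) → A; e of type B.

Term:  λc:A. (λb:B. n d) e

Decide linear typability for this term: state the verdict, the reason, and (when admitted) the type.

no — a type mismatch blocks all five
variable uses: d: 1×, n: 1×, e: 1×, c [bound]: 0×, b [bound]: 0×
order of uses: n, d, e
typing: ill-typed: an argument C mismatches the expected B → B
all disciplines: ordered ✗, linear ✗, affine ✗, relevant ✗, unrestricted ✗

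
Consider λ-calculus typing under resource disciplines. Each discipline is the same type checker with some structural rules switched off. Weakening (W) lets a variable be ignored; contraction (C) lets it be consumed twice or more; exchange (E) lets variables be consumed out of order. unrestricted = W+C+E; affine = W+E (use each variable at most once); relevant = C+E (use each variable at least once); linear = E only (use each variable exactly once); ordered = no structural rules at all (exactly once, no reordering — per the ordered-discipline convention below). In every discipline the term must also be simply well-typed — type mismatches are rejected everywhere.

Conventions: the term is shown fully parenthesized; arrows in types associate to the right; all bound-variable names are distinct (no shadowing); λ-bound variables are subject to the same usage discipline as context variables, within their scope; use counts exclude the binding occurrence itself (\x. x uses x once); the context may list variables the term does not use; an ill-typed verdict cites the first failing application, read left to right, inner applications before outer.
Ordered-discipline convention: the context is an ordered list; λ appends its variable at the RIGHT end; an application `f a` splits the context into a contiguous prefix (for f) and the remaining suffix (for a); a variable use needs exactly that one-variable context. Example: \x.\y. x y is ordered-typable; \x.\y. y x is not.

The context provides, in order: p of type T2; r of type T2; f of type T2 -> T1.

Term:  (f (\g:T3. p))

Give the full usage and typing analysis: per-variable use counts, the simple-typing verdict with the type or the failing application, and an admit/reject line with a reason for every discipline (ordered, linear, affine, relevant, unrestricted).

use counts: p: 1×; r: 0×; f: 1×; g (bound): 0×
left-to-right use order: f, p
typing: ill-typed: a function awaiting T2 gets T3 -> T2
ordered ✗ (the type mismatch rejects it)
linear ✗ (not simply typable)
affine ✗ (fails simple typing)
relevant ✗ (a type mismatch blocks all five)
unrestricted ✗ (the type mismatch rejects it)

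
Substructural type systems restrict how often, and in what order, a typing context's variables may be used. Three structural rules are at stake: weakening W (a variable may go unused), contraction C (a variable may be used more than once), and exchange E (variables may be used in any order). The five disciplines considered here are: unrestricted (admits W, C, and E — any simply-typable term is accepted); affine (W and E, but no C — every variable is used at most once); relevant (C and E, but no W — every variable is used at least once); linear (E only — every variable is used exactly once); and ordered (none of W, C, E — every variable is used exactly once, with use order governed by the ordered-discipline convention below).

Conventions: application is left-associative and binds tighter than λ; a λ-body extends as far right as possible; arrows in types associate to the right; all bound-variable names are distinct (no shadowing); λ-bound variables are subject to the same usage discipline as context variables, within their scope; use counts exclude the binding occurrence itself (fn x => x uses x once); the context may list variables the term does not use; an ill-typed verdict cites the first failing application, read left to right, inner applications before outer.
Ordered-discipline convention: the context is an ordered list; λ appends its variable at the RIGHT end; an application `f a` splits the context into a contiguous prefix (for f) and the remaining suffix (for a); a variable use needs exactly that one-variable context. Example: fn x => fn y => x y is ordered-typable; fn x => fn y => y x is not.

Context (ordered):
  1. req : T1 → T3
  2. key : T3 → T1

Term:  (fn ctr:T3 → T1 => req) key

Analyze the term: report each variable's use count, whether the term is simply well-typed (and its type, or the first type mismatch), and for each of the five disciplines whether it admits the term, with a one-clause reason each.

use counts: req: 1, key: 1, ctr (bound): 0
uses in reading order: req, key
typing: ✓ — T1 → T3
ordered: ✗, ctr never used (weakening)
linear: ✗, ctr never used (weakening)
affine: ✓, none of req, key, ctr used more than once
relevant: ✗, ctr never used (weakening)
unrestricted: ✓, well-typed at T1 → T3; no restrictions here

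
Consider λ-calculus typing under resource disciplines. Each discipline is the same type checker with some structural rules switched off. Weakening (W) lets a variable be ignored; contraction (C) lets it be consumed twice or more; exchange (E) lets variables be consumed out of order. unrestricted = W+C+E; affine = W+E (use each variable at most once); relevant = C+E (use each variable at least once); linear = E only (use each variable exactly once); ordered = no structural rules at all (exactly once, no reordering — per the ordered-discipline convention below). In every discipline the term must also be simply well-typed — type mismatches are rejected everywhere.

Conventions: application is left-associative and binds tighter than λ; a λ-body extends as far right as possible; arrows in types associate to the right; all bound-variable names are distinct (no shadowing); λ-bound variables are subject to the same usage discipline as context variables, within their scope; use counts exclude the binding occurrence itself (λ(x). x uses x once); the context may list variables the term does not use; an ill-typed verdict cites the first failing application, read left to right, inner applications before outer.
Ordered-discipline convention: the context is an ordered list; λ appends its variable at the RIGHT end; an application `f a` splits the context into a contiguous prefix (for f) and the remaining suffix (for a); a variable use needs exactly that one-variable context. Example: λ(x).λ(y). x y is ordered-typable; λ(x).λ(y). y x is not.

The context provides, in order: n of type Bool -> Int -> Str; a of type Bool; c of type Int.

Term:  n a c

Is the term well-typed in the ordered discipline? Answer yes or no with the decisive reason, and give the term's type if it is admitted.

yes — single-use (n, a, c), ordered derivation ok; term : Str
use counts: n=1; a=1; c=1
order of uses: n, a, c
typing: well-typed at Str
summary: ordered ✓, linear ✓, affine ✓, relevant ✓, unrestricted ✓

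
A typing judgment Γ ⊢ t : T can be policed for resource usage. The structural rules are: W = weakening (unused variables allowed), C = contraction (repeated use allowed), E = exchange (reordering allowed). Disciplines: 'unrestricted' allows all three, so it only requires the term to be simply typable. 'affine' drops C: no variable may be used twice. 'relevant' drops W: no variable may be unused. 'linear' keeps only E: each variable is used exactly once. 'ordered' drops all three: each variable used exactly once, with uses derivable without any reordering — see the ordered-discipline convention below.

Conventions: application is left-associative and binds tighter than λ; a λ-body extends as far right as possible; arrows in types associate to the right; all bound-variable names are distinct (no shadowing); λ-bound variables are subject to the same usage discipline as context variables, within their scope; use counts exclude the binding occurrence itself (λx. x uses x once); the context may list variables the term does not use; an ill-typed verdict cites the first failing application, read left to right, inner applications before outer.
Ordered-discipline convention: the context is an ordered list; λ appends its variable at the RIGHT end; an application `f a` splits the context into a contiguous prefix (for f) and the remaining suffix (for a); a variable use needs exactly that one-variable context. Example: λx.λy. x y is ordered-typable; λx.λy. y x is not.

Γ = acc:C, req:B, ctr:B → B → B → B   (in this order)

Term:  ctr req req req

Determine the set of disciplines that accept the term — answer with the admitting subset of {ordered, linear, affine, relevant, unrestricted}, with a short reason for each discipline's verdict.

admitted in: unrestricted
usage: acc: 0×; req: 3×; ctr: 1×
uses in reading order: ctr, req, req, req
typing: ✓ — B
ordered ✗ (repeated use of req ×3; needs weakening: acc unused)
linear ✗ (repeated use of req ×3; needs weakening: acc unused)
affine ✗ (repeated use of req ×3)
relevant ✗ (needs weakening: acc unused)
unrestricted ✓ (typability at B is all that's needed)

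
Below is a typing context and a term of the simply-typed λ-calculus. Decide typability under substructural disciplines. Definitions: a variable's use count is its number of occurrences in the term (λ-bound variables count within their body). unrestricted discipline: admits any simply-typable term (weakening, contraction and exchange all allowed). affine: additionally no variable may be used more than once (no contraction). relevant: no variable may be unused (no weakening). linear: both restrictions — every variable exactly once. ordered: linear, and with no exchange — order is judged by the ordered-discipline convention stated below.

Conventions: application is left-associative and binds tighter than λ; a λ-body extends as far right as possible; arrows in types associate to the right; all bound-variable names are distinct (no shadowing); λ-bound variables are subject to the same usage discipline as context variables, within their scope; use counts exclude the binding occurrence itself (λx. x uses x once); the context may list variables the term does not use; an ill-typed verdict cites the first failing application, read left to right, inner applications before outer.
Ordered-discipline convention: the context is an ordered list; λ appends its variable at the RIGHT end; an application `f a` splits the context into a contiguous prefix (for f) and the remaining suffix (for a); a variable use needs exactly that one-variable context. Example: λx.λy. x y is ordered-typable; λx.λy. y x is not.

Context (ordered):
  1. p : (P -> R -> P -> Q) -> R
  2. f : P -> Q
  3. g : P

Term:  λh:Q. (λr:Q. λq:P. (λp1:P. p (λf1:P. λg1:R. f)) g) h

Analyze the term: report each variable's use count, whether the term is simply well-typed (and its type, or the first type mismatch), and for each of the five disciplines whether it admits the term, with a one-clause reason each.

usage: p: 1×, f: 1×, g: 1×, h [bound]: 1×, r [bound]: 0×, q [bound]: 0×, p1 [bound]: 0×, f1 [bound]: 0×, g1 [bound]: 0×
uses in reading order: p, f, g, h
typing: the term checks, with type Q -> P -> R
ordered: ✗, r, q, p1, f1, g1 left unused
linear: ✗, r, q, p1, f1, g1 left unused
affine: ✓, no duplicate uses among p, f, g, h, r, q, p1, f1, g1
relevant: ✗, r, q, p1, f1, g1 left unused
unrestricted: ✓, simply typable at Q -> P -> R; W, C, E all held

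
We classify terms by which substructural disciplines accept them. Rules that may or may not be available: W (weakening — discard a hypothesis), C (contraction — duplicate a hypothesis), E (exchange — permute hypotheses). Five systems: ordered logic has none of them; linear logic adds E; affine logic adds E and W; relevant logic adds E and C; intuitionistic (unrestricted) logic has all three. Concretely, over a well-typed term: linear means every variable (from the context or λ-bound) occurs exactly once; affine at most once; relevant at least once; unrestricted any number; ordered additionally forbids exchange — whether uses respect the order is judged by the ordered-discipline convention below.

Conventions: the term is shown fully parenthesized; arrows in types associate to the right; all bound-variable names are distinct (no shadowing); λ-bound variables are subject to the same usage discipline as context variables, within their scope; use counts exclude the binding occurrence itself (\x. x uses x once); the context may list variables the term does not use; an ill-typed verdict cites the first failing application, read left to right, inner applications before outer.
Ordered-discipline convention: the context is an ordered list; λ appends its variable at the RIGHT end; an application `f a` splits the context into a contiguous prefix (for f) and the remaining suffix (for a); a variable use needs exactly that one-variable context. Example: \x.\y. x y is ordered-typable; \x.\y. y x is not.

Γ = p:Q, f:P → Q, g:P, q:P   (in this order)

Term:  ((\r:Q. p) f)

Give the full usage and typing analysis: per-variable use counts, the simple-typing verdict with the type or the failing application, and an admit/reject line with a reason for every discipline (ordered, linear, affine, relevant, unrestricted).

variable uses: p: 1, f: 1, g: 0, q: 0, r [bound]: 0
order of uses: p, f
typing: ill-typed: an application expects Q but receives P → Q
ordered ✗ (fails simple typing)
linear ✗ (a type mismatch blocks all five)
affine ✗ (the type mismatch rejects it)
relevant ✗ (not simply typable)
unrestricted ✗ (fails simple typing)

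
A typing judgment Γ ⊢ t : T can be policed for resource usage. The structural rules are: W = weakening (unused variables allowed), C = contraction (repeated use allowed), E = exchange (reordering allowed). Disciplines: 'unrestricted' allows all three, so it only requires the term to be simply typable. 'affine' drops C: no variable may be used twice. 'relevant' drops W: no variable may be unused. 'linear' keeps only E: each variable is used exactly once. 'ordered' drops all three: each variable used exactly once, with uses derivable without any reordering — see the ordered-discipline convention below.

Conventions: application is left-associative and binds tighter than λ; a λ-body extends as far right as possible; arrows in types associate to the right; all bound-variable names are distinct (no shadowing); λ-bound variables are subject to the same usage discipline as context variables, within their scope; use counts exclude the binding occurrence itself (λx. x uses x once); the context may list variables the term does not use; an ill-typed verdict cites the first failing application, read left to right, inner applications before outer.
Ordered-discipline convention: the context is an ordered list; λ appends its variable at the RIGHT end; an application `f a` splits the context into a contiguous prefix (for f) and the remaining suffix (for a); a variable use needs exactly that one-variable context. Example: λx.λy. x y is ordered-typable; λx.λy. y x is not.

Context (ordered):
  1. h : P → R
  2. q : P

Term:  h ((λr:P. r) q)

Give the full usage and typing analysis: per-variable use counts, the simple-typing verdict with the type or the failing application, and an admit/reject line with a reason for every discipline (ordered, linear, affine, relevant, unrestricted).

variable uses: h ×1, q ×1, r [bound] ×1
order of uses: h, r, q
typing: well-typed — term : R
ordered: ✓, one use each (h, q, r); ordered split holds
linear: ✓, each of h, q, r used exactly once
affine: ✓, h, q, r: no repeats, contraction unneeded
relevant: ✓, at least one use each (h, q, r)
unrestricted: ✓, well-typed at R; no restrictions here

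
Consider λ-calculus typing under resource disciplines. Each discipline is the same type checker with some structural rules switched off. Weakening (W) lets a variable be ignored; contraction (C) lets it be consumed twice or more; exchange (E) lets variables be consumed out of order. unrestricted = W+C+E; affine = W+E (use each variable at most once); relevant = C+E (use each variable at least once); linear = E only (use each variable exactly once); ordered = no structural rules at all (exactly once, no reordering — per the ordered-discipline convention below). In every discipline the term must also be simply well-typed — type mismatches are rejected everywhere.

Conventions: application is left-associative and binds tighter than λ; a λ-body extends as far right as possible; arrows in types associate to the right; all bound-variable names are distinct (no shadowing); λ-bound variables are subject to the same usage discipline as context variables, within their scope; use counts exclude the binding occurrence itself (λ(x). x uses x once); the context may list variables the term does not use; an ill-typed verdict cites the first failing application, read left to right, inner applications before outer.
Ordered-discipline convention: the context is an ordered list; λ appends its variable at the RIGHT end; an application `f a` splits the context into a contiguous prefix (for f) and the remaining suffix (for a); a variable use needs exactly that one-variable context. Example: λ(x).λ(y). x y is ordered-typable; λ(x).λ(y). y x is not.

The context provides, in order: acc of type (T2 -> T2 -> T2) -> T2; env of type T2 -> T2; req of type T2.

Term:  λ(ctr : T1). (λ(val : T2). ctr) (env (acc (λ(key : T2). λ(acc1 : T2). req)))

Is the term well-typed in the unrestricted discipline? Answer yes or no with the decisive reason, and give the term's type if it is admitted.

yes — type-checks (T1 -> T1) and nothing is barred; term : T1 -> T1
usage: acc: 1; env: 1; req: 1; ctr [bound]: 1; val [bound]: 0; key [bound]: 0; acc1 [bound]: 0
uses in reading order: ctr, env, acc, req
typing: well-typed at T1 -> T1
all disciplines: ordered ✗; linear ✗; affine ✓; relevant ✗; unrestricted ✓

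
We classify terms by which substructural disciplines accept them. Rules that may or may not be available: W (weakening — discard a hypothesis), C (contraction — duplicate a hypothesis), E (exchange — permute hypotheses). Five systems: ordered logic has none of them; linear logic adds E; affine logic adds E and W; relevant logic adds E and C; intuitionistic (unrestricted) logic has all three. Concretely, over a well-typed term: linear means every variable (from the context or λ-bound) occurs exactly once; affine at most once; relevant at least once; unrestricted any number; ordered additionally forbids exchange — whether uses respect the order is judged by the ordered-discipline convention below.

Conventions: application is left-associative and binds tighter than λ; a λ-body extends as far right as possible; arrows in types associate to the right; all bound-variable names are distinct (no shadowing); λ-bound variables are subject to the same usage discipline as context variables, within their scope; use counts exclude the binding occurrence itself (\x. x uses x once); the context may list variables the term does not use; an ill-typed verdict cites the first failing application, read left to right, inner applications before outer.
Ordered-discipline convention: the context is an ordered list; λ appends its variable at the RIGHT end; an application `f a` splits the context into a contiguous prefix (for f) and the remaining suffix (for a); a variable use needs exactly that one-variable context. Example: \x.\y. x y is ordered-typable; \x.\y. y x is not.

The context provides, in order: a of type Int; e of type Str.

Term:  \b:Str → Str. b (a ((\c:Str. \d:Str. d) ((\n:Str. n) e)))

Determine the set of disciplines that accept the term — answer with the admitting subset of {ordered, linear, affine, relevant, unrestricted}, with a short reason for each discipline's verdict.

accepted by: none
usage: a=1; e=1; b [bound]=1; c [bound]=0; d [bound]=1; n [bound]=1
left-to-right use order: b, a, d, n, e
typing: ill-typed: non-function type Int applied to an argument
ordered: ✗, not simply typable
linear: ✗, fails simple typing
affine: ✗, a type mismatch blocks all five
relevant: ✗, the type mismatch rejects it
unrestricted: ✗, not simply typable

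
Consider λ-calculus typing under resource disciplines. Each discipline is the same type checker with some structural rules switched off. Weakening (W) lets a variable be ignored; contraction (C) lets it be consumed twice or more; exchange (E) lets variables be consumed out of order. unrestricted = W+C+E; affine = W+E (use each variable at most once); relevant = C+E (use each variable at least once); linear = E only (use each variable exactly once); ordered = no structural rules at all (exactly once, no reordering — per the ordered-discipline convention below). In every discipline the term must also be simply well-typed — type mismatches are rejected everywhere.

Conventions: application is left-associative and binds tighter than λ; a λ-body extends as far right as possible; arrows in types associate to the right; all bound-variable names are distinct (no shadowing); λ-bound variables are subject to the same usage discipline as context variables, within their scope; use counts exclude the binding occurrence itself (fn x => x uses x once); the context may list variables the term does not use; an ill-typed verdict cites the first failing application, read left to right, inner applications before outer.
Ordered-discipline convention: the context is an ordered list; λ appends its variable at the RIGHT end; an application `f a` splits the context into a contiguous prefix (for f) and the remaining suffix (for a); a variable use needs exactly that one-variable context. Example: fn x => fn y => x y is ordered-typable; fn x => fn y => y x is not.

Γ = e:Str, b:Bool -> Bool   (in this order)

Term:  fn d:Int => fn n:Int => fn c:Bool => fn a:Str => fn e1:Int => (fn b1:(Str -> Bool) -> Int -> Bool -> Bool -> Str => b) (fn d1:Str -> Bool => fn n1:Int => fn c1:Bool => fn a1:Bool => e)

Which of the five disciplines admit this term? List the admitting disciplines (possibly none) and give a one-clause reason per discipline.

accepted by: affine, unrestricted
counts: e ×1, b ×1, d [bound] ×0, n [bound] ×0, c [bound] ×0, a [bound] ×0, e1 [bound] ×0, b1 [bound] ×0, d1 [bound] ×0, n1 [bound] ×0, c1 [bound] ×0, a1 [bound] ×0
use order (left to right): b, e
typing: well-typed at Int -> Int -> Bool -> Str -> Int -> Bool -> Bool
ordered ✗ (needs weakening: d, n, c, a, e1, b1, d1, n1, c1, a1 unused)
linear ✗ (needs weakening: d, n, c, a, e1, b1, d1, n1, c1, a1 unused)
affine ✓ (none of e, b, d, n, c, a, e1, b1, d1, n1, c1, a1 used more than once)
relevant ✗ (needs weakening: d, n, c, a, e1, b1, d1, n1, c1, a1 unused)
unrestricted ✓ (well-typed at Int -> Int -> Bool -> Str -> Int -> Bool -> Bool; no restrictions here)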